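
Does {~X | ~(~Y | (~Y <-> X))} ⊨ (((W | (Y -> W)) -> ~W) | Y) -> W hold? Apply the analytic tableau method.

Initial set: {(~X | ~(~Y | (~Y <-> X))); ~((((W | (Y -> W)) -> ~W) | Y) -> W)}.
~((((W | (Y -> W)) -> ~W) | Y) -> W): α-rule — add (((W | (Y -> W)) -> ~W) | Y), ~W.
(~X | ~(~Y | (~Y <-> X))): β-rule — branch into ~X  //  ~(~Y | (~Y <-> X)).
  branch 1 (add ~X):
    (((W | (Y -> W)) -> ~W) | Y): β-rule — branch into ((W | (Y -> W)) -> ~W)  //  Y.
      branch 1.1 (add ((W | (Y -> W)) -> ~W)):
        ((W | (Y -> W)) -> ~W): β-rule — branch into ~(W | (Y -> W))  //  ~W.
          branch 1.1.1 (add ~(W | (Y -> W))):
            ~(W | (Y -> W)): α-rule — add ~W, ~(Y -> W).
            ~(Y -> W): α-rule — add Y, ~W.
            ○ open, literals {W=0, X=0, Y=1}.
          branch 1.1.2 (add ~W):
            ○ open, literals {W=0, X=0}.
      branch 1.2 (add Y):
        ○ open, literals {W=0, X=0, Y=1}.
  branch 2 (add ~(~Y | (~Y <-> X))):
    ~(~Y | (~Y <-> X)): α-rule — add ~~Y, ~(~Y <-> X).
    (((W | (Y -> W)) -> ~W) | Y): β-rule — branch into ((W | (Y -> W)) -> ~W)  //  Y.
      branch 2.1 (add ((W | (Y -> W)) -> ~W)):
        ~(~Y <-> X): β-rule — branch into ~Y, ~X  //  ~~Y, X.
          branch 2.1.1 (add ~Y, ~X):
            × closes — contains both Y and ~Y.
          branch 2.1.2 (add ~~Y, X):
            ((W | (Y -> W)) -> ~W): β-rule — branch into ~(W | (Y -> W))  //  ~W.
              branch 2.1.2.1 (add ~(W | (Y -> W))):
                ~(W | (Y -> W)): α-rule — add ~W, ~(Y -> W).
                ~(Y -> W): α-rule — add Y, ~W.
                ○ open, literals {W=0, X=1, Y=1}.
              branch 2.1.2.2 (add ~W):
                ○ open, literals {W=0, X=1, Y=1}.
      branch 2.2 (add Y):
        ~(~Y <-> X): β-rule — branch into ~Y, ~X  //  ~~Y, X.
          branch 2.2.1 (add ~Y, ~X):
            × closes — contains both Y and ~Y.
          branch 2.2.2 (add ~~Y, X):
            ○ open, literals {W=0, X=1, Y=1}.
2 branches closed, 6 open.
An open branch gives a countermodel: W=0, X=0, Y=1 (unmentioned atoms arbitrary); the premises hold there but the conclusion fails.

No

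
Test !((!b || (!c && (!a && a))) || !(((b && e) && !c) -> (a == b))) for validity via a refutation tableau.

Not valid

Assume the negation and expand:
Initial set: {!!((!b || (!c && (!a && a))) || !(((b && e) && !c) -> (a == b)))}.
!!((!b || (!c && (!a && a))) || !(((b && e) && !c) -> (a == b))): β-rule — branch into (!b || (!c && (!a && a)))  //  !(((b && e) && !c) -> (a == b)).
  branch 1 (add (!b || (!c && (!a && a)))):
    (!b || (!c && (!a && a))): β-rule — branch into !b  //  (!c && (!a && a)).
      branch 1.1 (add !b):
        ○ open, literals {b=0}.
      branch 1.2 (add (!c && (!a && a))):
        (!c && (!a && a)): α-rule — add !c, (!a && a).
        (!a && a): α-rule — add !a, a.
        × closes — contains both a and !a.
  branch 2 (add !(((b && e) && !c) -> (a == b))):
    !(((b && e) && !c) -> (a == b)): α-rule — add ((b && e) && !c), !(a == b).
    ((b && e) && !c): α-rule — add (b && e), !c.
    (b && e): α-rule — add b, e.
    !(a == b): β-rule — branch into a, !b  //  !a, b.
      branch 2.1 (add a, !b):
        × closes — contains both b and !b.
      branch 2.2 (add !a, b):
        ○ open, literals {a=0, b=1, c=0, e=1}.
2 branches closed, 2 open.
An open branch gives a countermodel: b=0 (unmentioned atoms arbitrary); under it the original formula is false.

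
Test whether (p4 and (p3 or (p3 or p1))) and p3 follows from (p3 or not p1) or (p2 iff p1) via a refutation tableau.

Initial set: {T ((p3 or not p1) or (p2 iff p1)); F ((p4 and (p3 or (p3 or p1))) and p3)}.
T ((p3 or not p1) or (p2 iff p1)): β-rule — branch into T (p3 or not p1)  //  T (p2 iff p1).
  branch 1 (add T (p3 or not p1)):
    F ((p4 and (p3 or (p3 or p1))) and p3): β-rule — branch into F (p4 and (p3 or (p3 or p1)))  //  F p3.
      branch 1.1 (add F (p4 and (p3 or (p3 or p1)))):
        T (p3 or not p1): β-rule — branch into T p3  //  T not p1.
          branch 1.1.1 (add T p3):
            F (p4 and (p3 or (p3 or p1))): β-rule — branch into F p4  //  F (p3 or (p3 or p1)).
              branch 1.1.1.1 (add F p4):
                ○ open, literals {p3=true, p4=false}.
              branch 1.1.1.2 (add F (p3 or (p3 or p1))):
                F (p3 or (p3 or p1)): α-rule — add F p3, F (p3 or p1).
                × closes — contains both p3 and not p3.
          branch 1.1.2 (add T not p1):
            F (p4 and (p3 or (p3 or p1))): β-rule — branch into F p4  //  F (p3 or (p3 or p1)).
              branch 1.1.2.1 (add F p4):
                ○ open, literals {p1=false, p4=false}.
              branch 1.1.2.2 (add F (p3 or (p3 or p1))):
                F (p3 or (p3 or p1)): α-rule — add F p3, F (p3 or p1).
                F (p3 or p1): α-rule — add F p3, F p1.
                ○ open, literals {p1=false, p3=false}.
      branch 1.2 (add F p3):
        T (p3 or not p1): β-rule — branch into T p3  //  T not p1.
          branch 1.2.1 (add T p3):
            × closes — contains both p3 and not p3.
          branch 1.2.2 (add T not p1):
            ○ open, literals {p1=false, p3=false}.
  branch 2 (add T (p2 iff p1)):
    F ((p4 and (p3 or (p3 or p1))) and p3): β-rule — branch into F (p4 and (p3 or (p3 or p1)))  //  F p3.
      branch 2.1 (add F (p4 and (p3 or (p3 or p1)))):
        T (p2 iff p1): β-rule — branch into T p2, T p1  //  F p2, F p1.
          branch 2.1.1 (add T p2, T p1):
            F (p4 and (p3 or (p3 or p1))): β-rule — branch into F p4  //  F (p3 or (p3 or p1)).
              branch 2.1.1.1 (add F p4):
                ○ open, literals {p1=true, p2=true, p4=false}.
              branch 2.1.1.2 (add F (p3 or (p3 or p1))):
                F (p3 or (p3 or p1)): α-rule — add F p3, F (p3 or p1).
                F (p3 or p1): α-rule — add F p3, F p1.
                × closes — contains both p1 and not p1.
          branch 2.1.2 (add F p2, F p1):
            F (p4 and (p3 or (p3 or p1))): β-rule — branch into F p4  //  F (p3 or (p3 or p1)).
              branch 2.1.2.1 (add F p4):
                ○ open, literals {p1=false, p2=false, p4=false}.
              branch 2.1.2.2 (add F (p3 or (p3 or p1))):
                F (p3 or (p3 or p1)): α-rule — add F p3, F (p3 or p1).
                F (p3 or p1): α-rule — add F p3, F p1.
                ○ open, literals {p1=false, p2=false, p3=false}.
      branch 2.2 (add F p3):
        T (p2 iff p1): β-rule — branch into T p2, T p1  //  F p2, F p1.
          branch 2.2.1 (add T p2, T p1):
            ○ open, literals {p1=true, p2=true, p3=false}.
          branch 2.2.2 (add F p2, F p1):
            ○ open, literals {p1=false, p2=false, p3=false}.
3 branches closed, 9 open.
An open branch gives a countermodel: p3=true, p4=false (unmentioned atoms arbitrary); the premises hold there but the conclusion fails.

No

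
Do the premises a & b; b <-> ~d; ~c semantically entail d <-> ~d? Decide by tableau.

Initial set: {(a & b); (b <-> ~d); ~c; ~(d <-> ~d)}.
(a & b): α-rule — add a, b.
(b <-> ~d): β-rule — branch into b, ~d  //  ~b, ~~d.
  branch 1 (add b, ~d):
    ~(d <-> ~d): β-rule — branch into d, ~~d  //  ~d, ~d.
      branch 1.1 (add d, ~~d):
        × closes — contains both d and ~d.
      branch 1.2 (add ~d, ~d):
        ○ open, literals {a=T, b=T, c=F, d=F}.
  branch 2 (add ~b, ~~d):
    × closes — contains both b and ~b.
2 branches closed, 1 open.
An open branch gives a countermodel: a=T, b=T, c=F, d=F (unmentioned atoms arbitrary); the premises hold there but the conclusion fails.

No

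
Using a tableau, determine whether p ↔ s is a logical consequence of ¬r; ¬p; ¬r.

Initial set: {T ¬r; T ¬p; T ¬r; F (p ↔ s)}.
F (p ↔ s): β-rule — branch into T p, F s  //  F p, T s.
  branch 1 (add T p, F s):
    × closes — contains both p and ¬p.
  branch 2 (add F p, T s):
    ○ open, literals {p=false, r=false, s=true}.
1 branch closed, 1 open.
An open branch gives a countermodel: p=false, r=false, s=true (unmentioned atoms arbitrary); the premises hold there but the conclusion fails.

No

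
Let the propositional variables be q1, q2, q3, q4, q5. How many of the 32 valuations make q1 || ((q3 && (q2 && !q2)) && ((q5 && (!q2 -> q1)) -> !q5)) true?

16

Initial set: {(q1 || ((q3 && (q2 && !q2)) && ((q5 && (!q2 -> q1)) -> !q5)))}.
(q1 || ((q3 && (q2 && !q2)) && ((q5 && (!q2 -> q1)) -> !q5))): β-rule — branch into q1  //  ((q3 && (q2 && !q2)) && ((q5 && (!q2 -> q1)) -> !q5)).
  branch 1 (add q1):
    ○ open, literals {q1=T}.
  branch 2 (add ((q3 && (q2 && !q2)) && ((q5 && (!q2 -> q1)) -> !q5))):
    ((q3 && (q2 && !q2)) && ((q5 && (!q2 -> q1)) -> !q5)): α-rule — add (q3 && (q2 && !q2)), ((q5 && (!q2 -> q1)) -> !q5).
    (q3 && (q2 && !q2)): α-rule — add q3, (q2 && !q2).
    (q2 && !q2): α-rule — add q2, !q2.
    × closes — contains both q2 and !q2.
1 branch closed, 1 open.
Each open branch fixes some atoms; the unmentioned ones are free. Counting distinct full assignments: branch {q1=T} (q2, q3, q4, q5) contributes 16 new. Total: 16.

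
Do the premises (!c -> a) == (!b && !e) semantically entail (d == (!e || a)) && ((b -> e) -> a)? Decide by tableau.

No

Initial set: {((!c -> a) == (!b && !e)); !((d == (!e || a)) && ((b -> e) -> a))}.
((!c -> a) == (!b && !e)): β-rule — branch into (!c -> a), (!b && !e)  //  !(!c -> a), !(!b && !e).
  branch 1 (add (!c -> a), (!b && !e)):
    (!b && !e): α-rule — add !b, !e.
    !((d == (!e || a)) && ((b -> e) -> a)): β-rule — branch into !(d == (!e || a))  //  !((b -> e) -> a).
      branch 1.1 (add !(d == (!e || a))):
        (!c -> a): β-rule — branch into !!c  //  a.
          branch 1.1.1 (add !!c):
            !(d == (!e || a)): β-rule — branch into d, !(!e || a)  //  !d, (!e || a).
              branch 1.1.1.1 (add d, !(!e || a)):
                !(!e || a): α-rule — add !!e, !a.
                × closes — contains both e and !e.
              branch 1.1.1.2 (add !d, (!e || a)):
                (!e || a): β-rule — branch into !e  //  a.
                  branch 1.1.1.2.1 (add !e):
                    ○ open, literals {b=false, c=true, d=false, e=false}.
                  branch 1.1.1.2.2 (add a):
                    ○ open, literals {a=true, b=false, c=true, d=false, e=false}.
          branch 1.1.2 (add a):
            !(d == (!e || a)): β-rule — branch into d, !(!e || a)  //  !d, (!e || a).
              branch 1.1.2.1 (add d, !(!e || a)):
                !(!e || a): α-rule — add !!e, !a.
                × closes — contains both e and !e.
              branch 1.1.2.2 (add !d, (!e || a)):
                (!e || a): β-rule — branch into !e  //  a.
                  branch 1.1.2.2.1 (add !e):
                    ○ open, literals {a=true, b=false, d=false, e=false}.
                  branch 1.1.2.2.2 (add a):
                    ○ open, literals {a=true, b=false, d=false, e=false}.
      branch 1.2 (add !((b -> e) -> a)):
        !((b -> e) -> a): α-rule — add (b -> e), !a.
        (!c -> a): β-rule — branch into !!c  //  a.
          branch 1.2.1 (add !!c):
            (b -> e): β-rule — branch into !b  //  e.
              branch 1.2.1.1 (add !b):
                ○ open, literals {a=false, b=false, c=true, e=false}.
              branch 1.2.1.2 (add e):
                × closes — contains both e and !e.
          branch 1.2.2 (add a):
            × closes — contains both a and !a.
  branch 2 (add !(!c -> a), !(!b && !e)):
    !(!c -> a): α-rule — add !c, !a.
    !((d == (!e || a)) && ((b -> e) -> a)): β-rule — branch into !(d == (!e || a))  //  !((b -> e) -> a).
      branch 2.1 (add !(d == (!e || a))):
        !(!b && !e): β-rule — branch into !!b  //  !!e.
          branch 2.1.1 (add !!b):
            !(d == (!e || a)): β-rule — branch into d, !(!e || a)  //  !d, (!e || a).
              branch 2.1.1.1 (add d, !(!e || a)):
                !(!e || a): α-rule — add !!e, !a.
                ○ open, literals {a=false, b=true, c=false, d=true, e=true}.
              branch 2.1.1.2 (add !d, (!e || a)):
                (!e || a): β-rule — branch into !e  //  a.
                  branch 2.1.1.2.1 (add !e):
                    ○ open, literals {a=false, b=true, c=false, d=false, e=false}.
                  branch 2.1.1.2.2 (add a):
                    × closes — contains both a and !a.
          branch 2.1.2 (add !!e):
            !(d == (!e || a)): β-rule — branch into d, !(!e || a)  //  !d, (!e || a).
              branch 2.1.2.1 (add d, !(!e || a)):
                !(!e || a): α-rule — add !!e, !a.
                ○ open, literals {a=false, c=false, d=true, e=true}.
              branch 2.1.2.2 (add !d, (!e || a)):
                (!e || a): β-rule — branch into !e  //  a.
                  branch 2.1.2.2.1 (add !e):
                    × closes — contains both e and !e.
                  branch 2.1.2.2.2 (add a):
                    × closes — contains both a and !a.
      branch 2.2 (add !((b -> e) -> a)):
        !((b -> e) -> a): α-rule — add (b -> e), !a.
        !(!b && !e): β-rule — branch into !!b  //  !!e.
          branch 2.2.1 (add !!b):
            (b -> e): β-rule — branch into !b  //  e.
              branch 2.2.1.1 (add !b):
                × closes — contains both b and !b.
              branch 2.2.1.2 (add e):
                ○ open, literals {a=false, b=true, c=false, e=true}.
          branch 2.2.2 (add !!e):
            (b -> e): β-rule — branch into !b  //  e.
              branch 2.2.2.1 (add !b):
                ○ open, literals {a=false, b=false, c=false, e=true}.
              branch 2.2.2.2 (add e):
                ○ open, literals {a=false, c=false, e=true}.
8 branches closed, 11 open.
An open branch gives a countermodel: b=false, c=true, d=false, e=false (unmentioned atoms arbitrary); the premises hold there but the conclusion fails.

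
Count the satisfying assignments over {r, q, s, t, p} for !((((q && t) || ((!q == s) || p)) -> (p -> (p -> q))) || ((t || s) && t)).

Initial set: {T !((((q && t) || ((!q == s) || p)) -> (p -> (p -> q))) || ((t || s) && t))}.
T !((((q && t) || ((!q == s) || p)) -> (p -> (p -> q))) || ((t || s) && t)): α-rule — add F (((q && t) || ((!q == s) || p)) -> (p -> (p -> q))), F ((t || s) && t).
F (((q && t) || ((!q == s) || p)) -> (p -> (p -> q))): α-rule — add T ((q && t) || ((!q == s) || p)), F (p -> (p -> q)).
F (p -> (p -> q)): α-rule — add T p, F (p -> q).
F (p -> q): α-rule — add T p, F q.
F ((t || s) && t): β-rule — branch into F (t || s)  //  F t.
  branch 1 (add F (t || s)):
    F (t || s): α-rule — add F t, F s.
    T ((q && t) || ((!q == s) || p)): β-rule — branch into T (q && t)  //  T ((!q == s) || p).
      branch 1.1 (add T (q && t)):
        T (q && t): α-rule — add T q, T t.
        × closes — contains both q and !q.
      branch 1.2 (add T ((!q == s) || p)):
        T ((!q == s) || p): β-rule — branch into T (!q == s)  //  T p.
          branch 1.2.1 (add T (!q == s)):
            T (!q == s): β-rule — branch into T !q, T s  //  F !q, F s.
              branch 1.2.1.1 (add T !q, T s):
                × closes — contains both s and !s.
              branch 1.2.1.2 (add F !q, F s):
                × closes — contains both q and !q.
          branch 1.2.2 (add T p):
            ○ open, literals {p=1, q=0, s=0, t=0}.
  branch 2 (add F t):
    T ((q && t) || ((!q == s) || p)): β-rule — branch into T (q && t)  //  T ((!q == s) || p).
      branch 2.1 (add T (q && t)):
        T (q && t): α-rule — add T q, T t.
        × closes — contains both q and !q.
      branch 2.2 (add T ((!q == s) || p)):
        T ((!q == s) || p): β-rule — branch into T (!q == s)  //  T p.
          branch 2.2.1 (add T (!q == s)):
            T (!q == s): β-rule — branch into T !q, T s  //  F !q, F s.
              branch 2.2.1.1 (add T !q, T s):
                ○ open, literals {p=1, q=0, s=1, t=0}.
              branch 2.2.1.2 (add F !q, F s):
                × closes — contains both q and !q.
          branch 2.2.2 (add T p):
            ○ open, literals {p=1, q=0, t=0}.
5 branches closed, 3 open.
Each open branch fixes some atoms; the unmentioned ones are free. Counting distinct full assignments: branch {p=1, q=0, s=0, t=0} (r) contributes 2 new; branch {p=1, q=0, s=1, t=0} (r) contributes 2 new; branch {p=1, q=0, t=0} (r, s) contributes 0 new. Total: 4.

4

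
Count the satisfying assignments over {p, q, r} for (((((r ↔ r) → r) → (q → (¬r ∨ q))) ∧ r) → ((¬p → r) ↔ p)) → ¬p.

Initial set: {((((((r ↔ r) → r) → (q → (¬r ∨ q))) ∧ r) → ((¬p → r) ↔ p)) → ¬p)}.
((((((r ↔ r) → r) → (q → (¬r ∨ q))) ∧ r) → ((¬p → r) ↔ p)) → ¬p): β-rule — branch into ¬(((((r ↔ r) → r) → (q → (¬r ∨ q))) ∧ r) → ((¬p → r) ↔ p))  //  ¬p.
  branch 1 (add ¬(((((r ↔ r) → r) → (q → (¬r ∨ q))) ∧ r) → ((¬p → r) ↔ p))):
    ¬(((((r ↔ r) → r) → (q → (¬r ∨ q))) ∧ r) → ((¬p → r) ↔ p)): α-rule — add ((((r ↔ r) → r) → (q → (¬r ∨ q))) ∧ r), ¬((¬p → r) ↔ p).
    ((((r ↔ r) → r) → (q → (¬r ∨ q))) ∧ r): α-rule — add (((r ↔ r) → r) → (q → (¬r ∨ q))), r.
    ¬((¬p → r) ↔ p): β-rule — branch into (¬p → r), ¬p  //  ¬(¬p → r), p.
      branch 1.1 (add (¬p → r), ¬p):
        (((r ↔ r) → r) → (q → (¬r ∨ q))): β-rule — branch into ¬((r ↔ r) → r)  //  (q → (¬r ∨ q)).
          branch 1.1.1 (add ¬((r ↔ r) → r)):
            ¬((r ↔ r) → r): α-rule — add (r ↔ r), ¬r.
            × closes — contains both r and ¬r.
          branch 1.1.2 (add (q → (¬r ∨ q))):
            (¬p → r): β-rule — branch into ¬¬p  //  r.
              branch 1.1.2.1 (add ¬¬p):
                × closes — contains both p and ¬p.
              branch 1.1.2.2 (add r):
                (q → (¬r ∨ q)): β-rule — branch into ¬q  //  (¬r ∨ q).
                  branch 1.1.2.2.1 (add ¬q):
                    ○ open, literals {p=false, q=false, r=true}.
                  branch 1.1.2.2.2 (add (¬r ∨ q)):
                    (¬r ∨ q): β-rule — branch into ¬r  //  q.
                      branch 1.1.2.2.2.1 (add ¬r):
                        × closes — contains both r and ¬r.
                      branch 1.1.2.2.2.2 (add q):
                        ○ open, literals {p=false, q=true, r=true}.
      branch 1.2 (add ¬(¬p → r), p):
        ¬(¬p → r): α-rule — add ¬p, ¬r.
        × closes — contains both p and ¬p.
  branch 2 (add ¬p):
    ○ open, literals {p=false}.
4 branches closed, 3 open.
Each open branch fixes some atoms; the unmentioned ones are free. Counting distinct full assignments: branch {p=false, q=false, r=true} (none free) contributes 1 new; branch {p=false, q=true, r=true} (none free) contributes 1 new; branch {p=false} (q, r) contributes 2 new. Total: 4.

4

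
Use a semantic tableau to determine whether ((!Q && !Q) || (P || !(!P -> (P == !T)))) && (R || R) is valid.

Not valid

Assume the negation and expand:
Initial set: {!(((!Q && !Q) || (P || !(!P -> (P == !T)))) && (R || R))}.
!(((!Q && !Q) || (P || !(!P -> (P == !T)))) && (R || R)): β-rule — branch into !((!Q && !Q) || (P || !(!P -> (P == !T))))  //  !(R || R).
  branch 1 (add !((!Q && !Q) || (P || !(!P -> (P == !T))))):
    !((!Q && !Q) || (P || !(!P -> (P == !T)))): α-rule — add !(!Q && !Q), !(P || !(!P -> (P == !T))).
    !(P || !(!P -> (P == !T))): α-rule — add !P, !!(!P -> (P == !T)).
    !(!Q && !Q): β-rule — branch into !!Q  //  !!Q.
      branch 1.1 (add !!Q):
        !!(!P -> (P == !T)): β-rule — branch into !!P  //  (P == !T).
          branch 1.1.1 (add !!P):
            × closes — contains both P and !P.
          branch 1.1.2 (add (P == !T)):
            (P == !T): β-rule — branch into P, !T  //  !P, !!T.
              branch 1.1.2.1 (add P, !T):
                × closes — contains both P and !P.
              branch 1.1.2.2 (add !P, !!T):
                ○ open, literals {P=false, Q=true, T=true}.
      branch 1.2 (add !!Q):
        !!(!P -> (P == !T)): β-rule — branch into !!P  //  (P == !T).
          branch 1.2.1 (add !!P):
            × closes — contains both P and !P.
          branch 1.2.2 (add (P == !T)):
            (P == !T): β-rule — branch into P, !T  //  !P, !!T.
              branch 1.2.2.1 (add P, !T):
                × closes — contains both P and !P.
              branch 1.2.2.2 (add !P, !!T):
                ○ open, literals {P=false, Q=true, T=true}.
  branch 2 (add !(R || R)):
    !(R || R): α-rule — add !R, !R.
    ○ open, literals {R=false}.
4 branches closed, 3 open.
An open branch gives a countermodel: P=false, Q=true, T=true (unmentioned atoms arbitrary); under it the original formula is false.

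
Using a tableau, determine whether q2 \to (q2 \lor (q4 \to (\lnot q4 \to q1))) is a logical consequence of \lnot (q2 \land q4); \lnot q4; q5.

Initial set: {T \lnot (q2 \land q4); T \lnot q4; T q5; F (q2 \to (q2 \lor (q4 \to (\lnot q4 \to q1))))}.
F (q2 \to (q2 \lor (q4 \to (\lnot q4 \to q1)))): α-rule — add T q2, F (q2 \lor (q4 \to (\lnot q4 \to q1))).
F (q2 \lor (q4 \to (\lnot q4 \to q1))): α-rule — add F q2, F (q4 \to (\lnot q4 \to q1)).
× closes — contains both q2 and \lnot q2.
All 1 branch closes.
Every branch closed, so the premises entail the conclusion.

Yes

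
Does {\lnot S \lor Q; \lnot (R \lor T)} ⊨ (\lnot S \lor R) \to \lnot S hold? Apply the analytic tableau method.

Initial set: {(\lnot S \lor Q); \lnot (R \lor T); \lnot ((\lnot S \lor R) \to \lnot S)}.
\lnot (R \lor T): α-rule — add \lnot R, \lnot T.
\lnot ((\lnot S \lor R) \to \lnot S): α-rule — add (\lnot S \lor R), \lnot \lnot S.
(\lnot S \lor Q): β-rule — branch into \lnot S  //  Q.
  branch 1 (add \lnot S):
    × closes — contains both S and \lnot S.
  branch 2 (add Q):
    (\lnot S \lor R): β-rule — branch into \lnot S  //  R.
      branch 2.1 (add \lnot S):
        × closes — contains both S and \lnot S.
      branch 2.2 (add R):
        × closes — contains both R and \lnot R.
All 3 branches close.
Every branch closed, so the premises entail the conclusion.

Yes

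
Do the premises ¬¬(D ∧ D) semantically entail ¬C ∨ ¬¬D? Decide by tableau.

Initial set: {¬¬(D ∧ D); ¬(¬C ∨ ¬¬D)}.
¬¬(D ∧ D): drop double negation, giving (D ∧ D).
¬(¬C ∨ ¬¬D): α-rule — add ¬¬C, ¬¬¬D.
(D ∧ D): α-rule — add D, D.
¬¬¬D: drop double negation, giving ¬D.
× closes — contains both D and ¬D.
All 1 branch closes.
Every branch closed, so the premises entail the conclusion.

Yes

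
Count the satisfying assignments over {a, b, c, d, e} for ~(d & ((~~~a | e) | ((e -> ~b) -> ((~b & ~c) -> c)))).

Initial set: {T ~(d & ((~~~a | e) | ((e -> ~b) -> ((~b & ~c) -> c))))}.
T ~(d & ((~~~a | e) | ((e -> ~b) -> ((~b & ~c) -> c)))): β-rule — branch into F d  //  F ((~~~a | e) | ((e -> ~b) -> ((~b & ~c) -> c))).
  branch 1 (add F d):
    ○ open, literals {d=0}.
  branch 2 (add F ((~~~a | e) | ((e -> ~b) -> ((~b & ~c) -> c)))):
    F ((~~~a | e) | ((e -> ~b) -> ((~b & ~c) -> c))): α-rule — add F (~~~a | e), F ((e -> ~b) -> ((~b & ~c) -> c)).
    F (~~~a | e): α-rule — add F ~~~a, F e.
    F ((e -> ~b) -> ((~b & ~c) -> c)): α-rule — add T (e -> ~b), F ((~b & ~c) -> c).
    F ~~~a: drop double negation, giving F ~a.
    F ((~b & ~c) -> c): α-rule — add T (~b & ~c), F c.
    T (~b & ~c): α-rule — add T ~b, T ~c.
    T (e -> ~b): β-rule — branch into F e  //  T ~b.
      branch 2.1 (add F e):
        ○ open, literals {a=1, b=0, c=0, e=0}.
      branch 2.2 (add T ~b):
        ○ open, literals {a=1, b=0, c=0, e=0}.
0 branches closed, 3 open.
Each open branch fixes some atoms; the unmentioned ones are free. Counting distinct full assignments: branch {d=0} (a, b, c, e) contributes 16 new; branch {a=1, b=0, c=0, e=0} (d) contributes 1 new; branch {a=1, b=0, c=0, e=0} (d) contributes 0 new. Total: 17.

17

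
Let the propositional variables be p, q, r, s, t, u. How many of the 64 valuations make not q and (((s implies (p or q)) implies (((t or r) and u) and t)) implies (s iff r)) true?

25

Initial set: {(not q and (((s implies (p or q)) implies (((t or r) and u) and t)) implies (s iff r)))}.
(not q and (((s implies (p or q)) implies (((t or r) and u) and t)) implies (s iff r))): α-rule — add not q, (((s implies (p or q)) implies (((t or r) and u) and t)) implies (s iff r)).
(((s implies (p or q)) implies (((t or r) and u) and t)) implies (s iff r)): β-rule — branch into not ((s implies (p or q)) implies (((t or r) and u) and t))  //  (s iff r).
  branch 1 (add not ((s implies (p or q)) implies (((t or r) and u) and t))):
    not ((s implies (p or q)) implies (((t or r) and u) and t)): α-rule — add (s implies (p or q)), not (((t or r) and u) and t).
    (s implies (p or q)): β-rule — branch into not s  //  (p or q).
      branch 1.1 (add not s):
        not (((t or r) and u) and t): β-rule — branch into not ((t or r) and u)  //  not t.
          branch 1.1.1 (add not ((t or r) and u)):
            not ((t or r) and u): β-rule — branch into not (t or r)  //  not u.
              branch 1.1.1.1 (add not (t or r)):
                not (t or r): α-rule — add not t, not r.
                ○ open, literals {q=F, r=F, s=F, t=F}.
              branch 1.1.1.2 (add not u):
                ○ open, literals {q=F, s=F, u=F}.
          branch 1.1.2 (add not t):
            ○ open, literals {q=F, s=F, t=F}.
      branch 1.2 (add (p or q)):
        not (((t or r) and u) and t): β-rule — branch into not ((t or r) and u)  //  not t.
          branch 1.2.1 (add not ((t or r) and u)):
            (p or q): β-rule — branch into p  //  q.
              branch 1.2.1.1 (add p):
                not ((t or r) and u): β-rule — branch into not (t or r)  //  not u.
                  branch 1.2.1.1.1 (add not (t or r)):
                    not (t or r): α-rule — add not t, not r.
                    ○ open, literals {p=T, q=F, r=F, t=F}.
                  branch 1.2.1.1.2 (add not u):
                    ○ open, literals {p=T, q=F, u=F}.
              branch 1.2.1.2 (add q):
                × closes — contains both q and not q.
          branch 1.2.2 (add not t):
            (p or q): β-rule — branch into p  //  q.
              branch 1.2.2.1 (add p):
                ○ open, literals {p=T, q=F, t=F}.
              branch 1.2.2.2 (add q):
                × closes — contains both q and not q.
  branch 2 (add (s iff r)):
    (s iff r): β-rule — branch into s, r  //  not s, not r.
      branch 2.1 (add s, r):
        ○ open, literals {q=F, r=T, s=T}.
      branch 2.2 (add not s, not r):
        ○ open, literals {q=F, r=F, s=F}.
2 branches closed, 8 open.
Each open branch fixes some atoms; the unmentioned ones are free. Counting distinct full assignments: branch {q=F, r=F, s=F, t=F} (p, u) contributes 4 new; branch {q=F, s=F, u=F} (p, r, t) contributes 6 new; branch {q=F, s=F, t=F} (p, r, u) contributes 2 new; branch {p=T, q=F, r=F, t=F} (s, u) contributes 2 new; branch {p=T, q=F, u=F} (r, s, t) contributes 3 new; branch {p=T, q=F, t=F} (r, s, u) contributes 1 new; branch {q=F, r=T, s=T} (p, t, u) contributes 5 new; branch {q=F, r=F, s=F} (p, t, u) contributes 2 new. Total: 25.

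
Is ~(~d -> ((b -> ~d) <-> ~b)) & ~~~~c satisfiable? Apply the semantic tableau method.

Satisfiable

Initial set: {(~(~d -> ((b -> ~d) <-> ~b)) & ~~~~c)}.
(~(~d -> ((b -> ~d) <-> ~b)) & ~~~~c): α-rule — add ~(~d -> ((b -> ~d) <-> ~b)), ~~~~c.
~(~d -> ((b -> ~d) <-> ~b)): α-rule — add ~d, ~((b -> ~d) <-> ~b).
~~~~c: drop double negation, giving ~~c.
~~c: drop double negation, giving c.
~((b -> ~d) <-> ~b): β-rule — branch into (b -> ~d), ~~b  //  ~(b -> ~d), ~b.
  branch 1 (add (b -> ~d), ~~b):
    (b -> ~d): β-rule — branch into ~b  //  ~d.
      branch 1.1 (add ~b):
        × closes — contains both b and ~b.
      branch 1.2 (add ~d):
        ○ open, literals {b=true, c=true, d=false}.
  branch 2 (add ~(b -> ~d), ~b):
    ~(b -> ~d): α-rule — add b, ~~d.
    × closes — contains both b and ~b.
2 branches closed, 1 open.
An open branch gives a satisfying assignment: b=true, c=true, d=false.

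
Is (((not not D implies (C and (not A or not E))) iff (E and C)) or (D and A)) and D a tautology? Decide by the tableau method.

Assume the negation and expand:
Initial set: {not ((((not not D implies (C and (not A or not E))) iff (E and C)) or (D and A)) and D)}.
not ((((not not D implies (C and (not A or not E))) iff (E and C)) or (D and A)) and D): β-rule — branch into not (((not not D implies (C and (not A or not E))) iff (E and C)) or (D and A))  //  not D.
  branch 1 (add not (((not not D implies (C and (not A or not E))) iff (E and C)) or (D and A))):
    not (((not not D implies (C and (not A or not E))) iff (E and C)) or (D and A)): α-rule — add not ((not not D implies (C and (not A or not E))) iff (E and C)), not (D and A).
    not ((not not D implies (C and (not A or not E))) iff (E and C)): β-rule — branch into (not not D implies (C and (not A or not E))), not (E and C)  //  not (not not D implies (C and (not A or not E))), (E and C).
      branch 1.1 (add (not not D implies (C and (not A or not E))), not (E and C)):
        not (D and A): β-rule — branch into not D  //  not A.
          branch 1.1.1 (add not D):
            (not not D implies (C and (not A or not E))): β-rule — branch into not not not D  //  (C and (not A or not E)).
              branch 1.1.1.1 (add not not not D):
                not not not D: drop double negation, giving not D.
                not (E and C): β-rule — branch into not E  //  not C.
                  branch 1.1.1.1.1 (add not E):
                    ○ open, literals {D=F, E=F}.
                  branch 1.1.1.1.2 (add not C):
                    ○ open, literals {C=F, D=F}.
              branch 1.1.1.2 (add (C and (not A or not E))):
                (C and (not A or not E)): α-rule — add C, (not A or not E).
                not (E and C): β-rule — branch into not E  //  not C.
                  branch 1.1.1.2.1 (add not E):
                    (not A or not E): β-rule — branch into not A  //  not E.
                      branch 1.1.1.2.1.1 (add not A):
                        ○ open, literals {A=F, C=T, D=F, E=F}.
                      branch 1.1.1.2.1.2 (add not E):
                        ○ open, literals {C=T, D=F, E=F}.
                  branch 1.1.1.2.2 (add not C):
                    × closes — contains both C and not C.
          branch 1.1.2 (add not A):
            (not not D implies (C and (not A or not E))): β-rule — branch into not not not D  //  (C and (not A or not E)).
              branch 1.1.2.1 (add not not not D):
                not not not D: drop double negation, giving not D.
                not (E and C): β-rule — branch into not E  //  not C.
                  branch 1.1.2.1.1 (add not E):
                    ○ open, literals {A=F, D=F, E=F}.
                  branch 1.1.2.1.2 (add not C):
                    ○ open, literals {A=F, C=F, D=F}.
              branch 1.1.2.2 (add (C and (not A or not E))):
                (C and (not A or not E)): α-rule — add C, (not A or not E).
                not (E and C): β-rule — branch into not E  //  not C.
                  branch 1.1.2.2.1 (add not E):
                    (not A or not E): β-rule — branch into not A  //  not E.
                      branch 1.1.2.2.1.1 (add not A):
                        ○ open, literals {A=F, C=T, E=F}.
                      branch 1.1.2.2.1.2 (add not E):
                        ○ open, literals {A=F, C=T, E=F}.
                  branch 1.1.2.2.2 (add not C):
                    × closes — contains both C and not C.
      branch 1.2 (add not (not not D implies (C and (not A or not E))), (E and C)):
        not (not not D implies (C and (not A or not E))): α-rule — add not not D, not (C and (not A or not E)).
        (E and C): α-rule — add E, C.
        not not D: drop double negation, giving D.
        not (D and A): β-rule — branch into not D  //  not A.
          branch 1.2.1 (add not D):
            × closes — contains both D and not D.
          branch 1.2.2 (add not A):
            not (C and (not A or not E)): β-rule — branch into not C  //  not (not A or not E).
              branch 1.2.2.1 (add not C):
                × closes — contains both C and not C.
              branch 1.2.2.2 (add not (not A or not E)):
                not (not A or not E): α-rule — add not not A, not not E.
                × closes — contains both A and not A.
  branch 2 (add not D):
    ○ open, literals {D=F}.
5 branches closed, 9 open.
An open branch gives a countermodel: D=F, E=F (unmentioned atoms arbitrary); under it the original formula is false.

Not valid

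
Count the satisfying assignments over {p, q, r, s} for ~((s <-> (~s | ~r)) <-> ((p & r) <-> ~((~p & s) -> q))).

Initial set: {~((s <-> (~s | ~r)) <-> ((p & r) <-> ~((~p & s) -> q)))}.
~((s <-> (~s | ~r)) <-> ((p & r) <-> ~((~p & s) -> q))): β-rule — branch into (s <-> (~s | ~r)), ~((p & r) <-> ~((~p & s) -> q))  //  ~(s <-> (~s | ~r)), ((p & r) <-> ~((~p & s) -> q)).
  branch 1 (add (s <-> (~s | ~r)), ~((p & r) <-> ~((~p & s) -> q))):
    (s <-> (~s | ~r)): β-rule — branch into s, (~s | ~r)  //  ~s, ~(~s | ~r).
      branch 1.1 (add s, (~s | ~r)):
        ~((p & r) <-> ~((~p & s) -> q)): β-rule — branch into (p & r), ~~((~p & s) -> q)  //  ~(p & r), ~((~p & s) -> q).
          branch 1.1.1 (add (p & r), ~~((~p & s) -> q)):
            (p & r): α-rule — add p, r.
            (~s | ~r): β-rule — branch into ~s  //  ~r.
              branch 1.1.1.1 (add ~s):
                × closes — contains both s and ~s.
              branch 1.1.1.2 (add ~r):
                × closes — contains both r and ~r.
          branch 1.1.2 (add ~(p & r), ~((~p & s) -> q)):
            ~((~p & s) -> q): α-rule — add (~p & s), ~q.
            (~p & s): α-rule — add ~p, s.
            (~s | ~r): β-rule — branch into ~s  //  ~r.
              branch 1.1.2.1 (add ~s):
                × closes — contains both s and ~s.
              branch 1.1.2.2 (add ~r):
                ~(p & r): β-rule — branch into ~p  //  ~r.
                  branch 1.1.2.2.1 (add ~p):
                    ○ open, literals {p=F, q=F, r=F, s=T}.
                  branch 1.1.2.2.2 (add ~r):
                    ○ open, literals {p=F, q=F, r=F, s=T}.
      branch 1.2 (add ~s, ~(~s | ~r)):
        ~(~s | ~r): α-rule — add ~~s, ~~r.
        × closes — contains both s and ~s.
  branch 2 (add ~(s <-> (~s | ~r)), ((p & r) <-> ~((~p & s) -> q))):
    ~(s <-> (~s | ~r)): β-rule — branch into s, ~(~s | ~r)  //  ~s, (~s | ~r).
      branch 2.1 (add s, ~(~s | ~r)):
        ~(~s | ~r): α-rule — add ~~s, ~~r.
        ((p & r) <-> ~((~p & s) -> q)): β-rule — branch into (p & r), ~((~p & s) -> q)  //  ~(p & r), ~~((~p & s) -> q).
          branch 2.1.1 (add (p & r), ~((~p & s) -> q)):
            (p & r): α-rule — add p, r.
            ~((~p & s) -> q): α-rule — add (~p & s), ~q.
            (~p & s): α-rule — add ~p, s.
            × closes — contains both p and ~p.
          branch 2.1.2 (add ~(p & r), ~~((~p & s) -> q)):
            ~(p & r): β-rule — branch into ~p  //  ~r.
              branch 2.1.2.1 (add ~p):
                ~~((~p & s) -> q): β-rule — branch into ~(~p & s)  //  q.
                  branch 2.1.2.1.1 (add ~(~p & s)):
                    ~(~p & s): β-rule — branch into ~~p  //  ~s.
                      branch 2.1.2.1.1.1 (add ~~p):
                        × closes — contains both p and ~p.
                      branch 2.1.2.1.1.2 (add ~s):
                        × closes — contains both s and ~s.
                  branch 2.1.2.1.2 (add q):
                    ○ open, literals {p=F, q=T, r=T, s=T}.
              branch 2.1.2.2 (add ~r):
                × closes — contains both r and ~r.
      branch 2.2 (add ~s, (~s | ~r)):
        ((p & r) <-> ~((~p & s) -> q)): β-rule — branch into (p & r), ~((~p & s) -> q)  //  ~(p & r), ~~((~p & s) -> q).
          branch 2.2.1 (add (p & r), ~((~p & s) -> q)):
            (p & r): α-rule — add p, r.
            ~((~p & s) -> q): α-rule — add (~p & s), ~q.
            (~p & s): α-rule — add ~p, s.
            × closes — contains both p and ~p.
          branch 2.2.2 (add ~(p & r), ~~((~p & s) -> q)):
            (~s | ~r): β-rule — branch into ~s  //  ~r.
              branch 2.2.2.1 (add ~s):
                ~(p & r): β-rule — branch into ~p  //  ~r.
                  branch 2.2.2.1.1 (add ~p):
                    ~~((~p & s) -> q): β-rule — branch into ~(~p & s)  //  q.
                      branch 2.2.2.1.1.1 (add ~(~p & s)):
                        ~(~p & s): β-rule — branch into ~~p  //  ~s.
                          branch 2.2.2.1.1.1.1 (add ~~p):
                            × closes — contains both p and ~p.
                          branch 2.2.2.1.1.1.2 (add ~s):
                            ○ open, literals {p=F, s=F}.
                      branch 2.2.2.1.1.2 (add q):
                        ○ open, literals {p=F, q=T, s=F}.
                  branch 2.2.2.1.2 (add ~r):
                    ~~((~p & s) -> q): β-rule — branch into ~(~p & s)  //  q.
                      branch 2.2.2.1.2.1 (add ~(~p & s)):
                        ~(~p & s): β-rule — branch into ~~p  //  ~s.
                          branch 2.2.2.1.2.1.1 (add ~~p):
                            ○ open, literals {p=T, r=F, s=F}.
                          branch 2.2.2.1.2.1.2 (add ~s):
                            ○ open, literals {r=F, s=F}.
                      branch 2.2.2.1.2.2 (add q):
                        ○ open, literals {q=T, r=F, s=F}.
              branch 2.2.2.2 (add ~r):
                ~(p & r): β-rule — branch into ~p  //  ~r.
                  branch 2.2.2.2.1 (add ~p):
                    ~~((~p & s) -> q): β-rule — branch into ~(~p & s)  //  q.
                      branch 2.2.2.2.1.1 (add ~(~p & s)):
                        ~(~p & s): β-rule — branch into ~~p  //  ~s.
                          branch 2.2.2.2.1.1.1 (add ~~p):
                            × closes — contains both p and ~p.
                          branch 2.2.2.2.1.1.2 (add ~s):
                            ○ open, literals {p=F, r=F, s=F}.
                      branch 2.2.2.2.1.2 (add q):
                        ○ open, literals {p=F, q=T, r=F, s=F}.
                  branch 2.2.2.2.2 (add ~r):
                    ~~((~p & s) -> q): β-rule — branch into ~(~p & s)  //  q.
                      branch 2.2.2.2.2.1 (add ~(~p & s)):
                        ~(~p & s): β-rule — branch into ~~p  //  ~s.
                          branch 2.2.2.2.2.1.1 (add ~~p):
                            ○ open, literals {p=T, r=F, s=F}.
                          branch 2.2.2.2.2.1.2 (add ~s):
                            ○ open, literals {r=F, s=F}.
                      branch 2.2.2.2.2.2 (add q):
                        ○ open, literals {q=T, r=F, s=F}.
11 branches closed, 13 open.
Each open branch fixes some atoms; the unmentioned ones are free. Counting distinct full assignments: branch {p=F, q=F, r=F, s=T} (none free) contributes 1 new; branch {p=F, q=F, r=F, s=T} (none free) contributes 0 new; branch {p=F, q=T, r=T, s=T} (none free) contributes 1 new; branch {p=F, s=F} (q, r) contributes 4 new; branch {p=F, q=T, s=F} (r) contributes 0 new; branch {p=T, r=F, s=F} (q) contributes 2 new; branch {r=F, s=F} (p, q) contributes 0 new; branch {q=T, r=F, s=F} (p) contributes 0 new; branch {p=F, r=F, s=F} (q) contributes 0 new; branch {p=F, q=T, r=F, s=F} (none free) contributes 0 new; branch {p=T, r=F, s=F} (q) contributes 0 new; branch {r=F, s=F} (p, q) contributes 0 new; branch {q=T, r=F, s=F} (p) contributes 0 new. Total: 8.

8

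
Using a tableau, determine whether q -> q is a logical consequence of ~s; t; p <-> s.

Yes

Initial set: {~s; t; (p <-> s); ~(q -> q)}.
~(q -> q): α-rule — add q, ~q.
× closes — contains both q and ~q.
All 1 branch closes.
Every branch closed, so the premises entail the conclusion.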